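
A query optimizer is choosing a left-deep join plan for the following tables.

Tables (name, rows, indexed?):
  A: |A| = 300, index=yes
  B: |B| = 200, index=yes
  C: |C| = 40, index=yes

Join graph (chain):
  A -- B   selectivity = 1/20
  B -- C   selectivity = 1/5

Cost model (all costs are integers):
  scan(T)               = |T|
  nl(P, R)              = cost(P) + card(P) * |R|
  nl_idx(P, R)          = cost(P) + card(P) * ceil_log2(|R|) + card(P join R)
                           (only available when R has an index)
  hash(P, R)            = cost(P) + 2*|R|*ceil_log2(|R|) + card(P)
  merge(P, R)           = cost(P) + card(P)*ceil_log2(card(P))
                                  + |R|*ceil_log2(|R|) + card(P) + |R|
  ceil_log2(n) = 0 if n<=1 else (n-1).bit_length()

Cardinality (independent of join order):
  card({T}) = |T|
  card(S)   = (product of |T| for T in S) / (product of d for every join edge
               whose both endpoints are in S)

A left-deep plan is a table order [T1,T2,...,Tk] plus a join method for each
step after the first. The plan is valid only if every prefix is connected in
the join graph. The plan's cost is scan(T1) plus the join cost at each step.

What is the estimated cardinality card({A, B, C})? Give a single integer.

Tables in S: A(300), B(200), C(40)
Edges inside S: A-B(d=20), B-C(d=5)
numerator = 300 * 200 * 40 = 2400000
denominator = 20 * 5 = 100
card(S) = 2400000 / 100 = 24000

24000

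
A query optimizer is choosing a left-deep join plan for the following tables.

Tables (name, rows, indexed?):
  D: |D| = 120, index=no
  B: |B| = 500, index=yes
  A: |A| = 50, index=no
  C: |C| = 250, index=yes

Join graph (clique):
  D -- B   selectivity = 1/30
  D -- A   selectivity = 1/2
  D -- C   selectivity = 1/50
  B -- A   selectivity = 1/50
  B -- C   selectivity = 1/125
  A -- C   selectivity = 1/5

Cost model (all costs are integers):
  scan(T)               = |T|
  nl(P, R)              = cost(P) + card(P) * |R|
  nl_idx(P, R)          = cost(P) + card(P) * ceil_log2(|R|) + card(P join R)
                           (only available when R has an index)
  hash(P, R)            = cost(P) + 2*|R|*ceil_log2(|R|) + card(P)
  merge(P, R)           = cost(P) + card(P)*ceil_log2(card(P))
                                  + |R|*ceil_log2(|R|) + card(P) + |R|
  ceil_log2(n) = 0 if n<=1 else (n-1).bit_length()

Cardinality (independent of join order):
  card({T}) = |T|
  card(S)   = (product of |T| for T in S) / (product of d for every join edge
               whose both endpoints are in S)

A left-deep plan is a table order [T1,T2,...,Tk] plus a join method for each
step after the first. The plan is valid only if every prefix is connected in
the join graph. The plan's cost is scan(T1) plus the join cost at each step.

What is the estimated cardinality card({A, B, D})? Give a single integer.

1000

Tables in S: A(50), B(500), D(120)
Edges inside S: D-B(d=30), D-A(d=2), B-A(d=50)
numerator = 50 * 500 * 120 = 3000000
denominator = 30 * 2 * 50 = 3000
card(S) = 3000000 / 3000 = 1000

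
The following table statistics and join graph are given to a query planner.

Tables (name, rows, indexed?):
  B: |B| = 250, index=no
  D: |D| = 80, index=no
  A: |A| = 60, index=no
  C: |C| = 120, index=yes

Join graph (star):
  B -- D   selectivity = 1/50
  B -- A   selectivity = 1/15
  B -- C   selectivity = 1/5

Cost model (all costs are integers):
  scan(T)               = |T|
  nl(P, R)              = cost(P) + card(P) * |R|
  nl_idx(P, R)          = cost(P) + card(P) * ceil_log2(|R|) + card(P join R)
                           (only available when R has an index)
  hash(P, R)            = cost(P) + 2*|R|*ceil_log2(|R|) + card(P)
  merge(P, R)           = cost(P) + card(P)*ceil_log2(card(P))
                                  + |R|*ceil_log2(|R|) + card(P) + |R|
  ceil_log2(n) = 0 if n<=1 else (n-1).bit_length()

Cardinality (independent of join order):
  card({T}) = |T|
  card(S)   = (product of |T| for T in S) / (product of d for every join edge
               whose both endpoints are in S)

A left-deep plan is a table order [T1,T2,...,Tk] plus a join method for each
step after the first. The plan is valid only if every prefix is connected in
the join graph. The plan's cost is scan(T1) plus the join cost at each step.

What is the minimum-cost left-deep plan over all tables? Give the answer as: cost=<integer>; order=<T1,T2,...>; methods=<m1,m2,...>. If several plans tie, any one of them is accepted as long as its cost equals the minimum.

Selinger DP (subsets sized 1..n):
  {B}: scan cost=250, card=250
  {D}: scan cost=80, card=80
  {A}: scan cost=60, card=60
  {C}: scan cost=120, card=120
  {BD}: card=400; try (D,hash)→1620, (B,merge)→2970, (D,merge)→3140, (B,hash)→4160, (B,nl)→20080, (D,nl)→20250; best=1620 via (D,hash)
  {AB}: card=1000; try (A,hash)→1220, (B,merge)→2730, (A,merge)→2920, (B,hash)→4120, (B,nl)→15060, (A,nl)→15250; best=1220 via (A,hash)
  {BC}: card=6000; try (C,hash)→2180, (B,merge)→3330, (C,merge)→3460, (B,hash)→4240, (C,nl_idx)→8000, (B,nl)→30120 …(+1); best=2180 via (C,hash)
  {ABD}: card=1600; try (A,hash)→2740, (D,hash)→3340, (A,merge)→6040, (D,merge)→12860, (A,nl)→25620, (D,nl)→81220; best=2740 via (A,hash)
  {BCD}: card=9600; try (C,hash)→3700, (C,merge)→6580, (D,hash)→9300, (C,nl_idx)→14020, (C,nl)→49620, (D,merge)→86820 …(+1); best=3700 via (C,hash)
  {ABC}: card=24000; try (C,hash)→3900, (A,hash)→8900, (C,merge)→13180, (C,nl_idx)→32220, (A,merge)→86600, (C,nl)→121220 …(+1); best=3900 via (C,hash)
  {ABCD}: card=38400; try (C,hash)→6020, (A,hash)→14020, (C,merge)→22900, (D,hash)→29020, (C,nl_idx)→52340, (A,merge)→148120 …(+4); best=6020 via (C,hash)

cost=6020; order=B,D,A,C; methods=hash,hash,hash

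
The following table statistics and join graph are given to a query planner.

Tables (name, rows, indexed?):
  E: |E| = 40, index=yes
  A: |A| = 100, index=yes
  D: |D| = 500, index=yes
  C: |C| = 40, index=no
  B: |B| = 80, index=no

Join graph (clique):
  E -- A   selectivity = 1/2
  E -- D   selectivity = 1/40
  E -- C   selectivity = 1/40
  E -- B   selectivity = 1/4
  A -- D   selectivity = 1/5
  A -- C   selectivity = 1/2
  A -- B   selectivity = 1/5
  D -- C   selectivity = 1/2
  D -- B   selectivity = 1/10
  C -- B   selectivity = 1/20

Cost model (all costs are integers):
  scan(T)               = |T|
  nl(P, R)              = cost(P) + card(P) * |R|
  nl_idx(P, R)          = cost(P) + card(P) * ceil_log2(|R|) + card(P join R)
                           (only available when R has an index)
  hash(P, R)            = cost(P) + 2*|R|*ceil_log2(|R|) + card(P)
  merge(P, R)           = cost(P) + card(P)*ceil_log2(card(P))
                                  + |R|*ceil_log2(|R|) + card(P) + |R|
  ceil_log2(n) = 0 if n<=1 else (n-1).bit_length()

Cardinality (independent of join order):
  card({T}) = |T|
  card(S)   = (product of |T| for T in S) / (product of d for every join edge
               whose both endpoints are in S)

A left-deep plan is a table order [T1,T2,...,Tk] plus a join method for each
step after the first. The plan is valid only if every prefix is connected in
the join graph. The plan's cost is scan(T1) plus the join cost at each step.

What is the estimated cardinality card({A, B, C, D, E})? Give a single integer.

25

Tables in S: A(100), B(80), C(40), D(500), E(40)
Edges inside S: E-A(d=2), E-D(d=40), E-C(d=40), E-B(d=4), A-D(d=5), A-C(d=2), A-B(d=5), D-C(d=2), D-B(d=10), C-B(d=20)
numerator = 100 * 80 * 40 * 500 * 40 = 6400000000
denominator = 2 * 40 * 40 * 4 * 5 * 2 * 5 * 2 * 10 * 20 = 256000000
card(S) = 6400000000 / 256000000 = 25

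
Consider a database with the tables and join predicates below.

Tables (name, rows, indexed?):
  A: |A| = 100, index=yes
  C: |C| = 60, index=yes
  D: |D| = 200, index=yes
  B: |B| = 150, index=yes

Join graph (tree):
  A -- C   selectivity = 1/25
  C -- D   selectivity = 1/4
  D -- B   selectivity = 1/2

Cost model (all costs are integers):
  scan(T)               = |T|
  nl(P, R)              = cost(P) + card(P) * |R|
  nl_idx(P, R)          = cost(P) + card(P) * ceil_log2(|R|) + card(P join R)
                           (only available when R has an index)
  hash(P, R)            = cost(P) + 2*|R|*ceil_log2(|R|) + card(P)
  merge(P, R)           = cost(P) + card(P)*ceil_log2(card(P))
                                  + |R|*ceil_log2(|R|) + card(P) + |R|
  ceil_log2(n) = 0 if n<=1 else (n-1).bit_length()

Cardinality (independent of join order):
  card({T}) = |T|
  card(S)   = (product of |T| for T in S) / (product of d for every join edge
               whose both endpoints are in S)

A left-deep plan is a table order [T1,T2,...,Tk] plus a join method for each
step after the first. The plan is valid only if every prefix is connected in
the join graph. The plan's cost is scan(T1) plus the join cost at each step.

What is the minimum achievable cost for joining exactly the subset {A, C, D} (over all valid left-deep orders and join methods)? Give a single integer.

Selinger DP over subsets of {A,C,D}:
  {A}: scan cost=100, card=100
  {C}: scan cost=60, card=60
  {D}: scan cost=200, card=200
  {AC}: card=240; try (A,nl_idx)→720, (C,hash)→920, (C,nl_idx)→940, (A,merge)→1280, (C,merge)→1320, (A,hash)→1520 …(+2); best=720 via (A,nl_idx)
  {CD}: card=3000; try (C,hash)→1120, (D,merge)→2280, (C,merge)→2420, (D,hash)→3320, (D,nl_idx)→3540, (C,nl_idx)→4400 …(+2); best=1120 via (C,hash)
  {ACD}: card=12000; try (D,hash)→4160, (D,merge)→4680, (A,hash)→5520, (D,nl_idx)→14640, (A,nl_idx)→34120, (A,merge)→40920 …(+2); best=4160 via (D,hash)

4160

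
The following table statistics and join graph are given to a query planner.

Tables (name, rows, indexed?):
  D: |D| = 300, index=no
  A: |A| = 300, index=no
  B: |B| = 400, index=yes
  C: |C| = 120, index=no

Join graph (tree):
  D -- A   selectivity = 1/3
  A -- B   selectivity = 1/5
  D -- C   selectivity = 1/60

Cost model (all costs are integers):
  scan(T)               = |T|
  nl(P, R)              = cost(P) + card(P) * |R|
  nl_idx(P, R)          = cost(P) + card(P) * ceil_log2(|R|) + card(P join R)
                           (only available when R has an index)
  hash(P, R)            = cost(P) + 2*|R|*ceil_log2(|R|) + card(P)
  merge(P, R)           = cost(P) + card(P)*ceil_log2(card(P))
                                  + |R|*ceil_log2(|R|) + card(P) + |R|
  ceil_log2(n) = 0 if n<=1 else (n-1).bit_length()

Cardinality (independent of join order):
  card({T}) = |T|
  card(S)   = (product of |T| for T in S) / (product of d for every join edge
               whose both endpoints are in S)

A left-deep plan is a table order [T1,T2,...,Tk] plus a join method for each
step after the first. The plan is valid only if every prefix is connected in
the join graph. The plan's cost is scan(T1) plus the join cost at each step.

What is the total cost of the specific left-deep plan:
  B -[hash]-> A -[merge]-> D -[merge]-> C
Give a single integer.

55594160

step 1: scan B: cost=400, card=400
step 2: join A via hash
    card(P join A) = 400*300/(5) = 24000
    cost = 400 + 2*300*9 + 400 = 6200
step 3: join D via merge
    card(P join D) = 24000*300/(3) = 2400000
    cost = 6200 + 24000*15 + 300*9 + 24000 + 300 = 393200
step 4: join C via merge
    card(P join C) = 2400000*120/(60) = 4800000
    cost = 393200 + 2400000*22 + 120*7 + 2400000 + 120 = 55594160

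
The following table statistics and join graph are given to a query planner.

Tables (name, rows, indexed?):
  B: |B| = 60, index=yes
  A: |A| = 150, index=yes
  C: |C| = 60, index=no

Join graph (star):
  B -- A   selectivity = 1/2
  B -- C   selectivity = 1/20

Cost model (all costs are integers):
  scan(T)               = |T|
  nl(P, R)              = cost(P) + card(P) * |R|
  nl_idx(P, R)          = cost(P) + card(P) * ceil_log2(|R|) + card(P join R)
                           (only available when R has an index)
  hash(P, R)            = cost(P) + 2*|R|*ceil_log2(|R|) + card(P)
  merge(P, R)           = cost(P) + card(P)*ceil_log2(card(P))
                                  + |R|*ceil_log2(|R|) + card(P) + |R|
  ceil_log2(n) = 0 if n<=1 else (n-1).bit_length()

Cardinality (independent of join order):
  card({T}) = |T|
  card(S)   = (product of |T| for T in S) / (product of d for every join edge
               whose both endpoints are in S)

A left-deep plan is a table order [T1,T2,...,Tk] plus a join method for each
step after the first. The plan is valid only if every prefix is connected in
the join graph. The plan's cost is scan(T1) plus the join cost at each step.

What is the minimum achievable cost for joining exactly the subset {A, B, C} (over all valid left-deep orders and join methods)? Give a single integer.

Selinger DP over subsets of {A,B,C}:
  {B}: scan cost=60, card=60
  {A}: scan cost=150, card=150
  {C}: scan cost=60, card=60
  {AB}: card=4500; try (B,hash)→1020, (A,merge)→1830, (B,merge)→1920, (A,hash)→2520, (A,nl_idx)→5040, (B,nl_idx)→5550 …(+2); best=1020 via (B,hash)
  {BC}: card=180; try (B,nl_idx)→600, (C,hash)→840, (B,hash)→840, (C,merge)→900, (B,merge)→900, (C,nl)→3660 …(+1); best=600 via (B,nl_idx)
  {ABC}: card=13500; try (A,hash)→3180, (A,merge)→3570, (C,hash)→6240, (A,nl_idx)→15540, (A,nl)→27600, (C,merge)→64440 …(+1); best=3180 via (A,hash)

3180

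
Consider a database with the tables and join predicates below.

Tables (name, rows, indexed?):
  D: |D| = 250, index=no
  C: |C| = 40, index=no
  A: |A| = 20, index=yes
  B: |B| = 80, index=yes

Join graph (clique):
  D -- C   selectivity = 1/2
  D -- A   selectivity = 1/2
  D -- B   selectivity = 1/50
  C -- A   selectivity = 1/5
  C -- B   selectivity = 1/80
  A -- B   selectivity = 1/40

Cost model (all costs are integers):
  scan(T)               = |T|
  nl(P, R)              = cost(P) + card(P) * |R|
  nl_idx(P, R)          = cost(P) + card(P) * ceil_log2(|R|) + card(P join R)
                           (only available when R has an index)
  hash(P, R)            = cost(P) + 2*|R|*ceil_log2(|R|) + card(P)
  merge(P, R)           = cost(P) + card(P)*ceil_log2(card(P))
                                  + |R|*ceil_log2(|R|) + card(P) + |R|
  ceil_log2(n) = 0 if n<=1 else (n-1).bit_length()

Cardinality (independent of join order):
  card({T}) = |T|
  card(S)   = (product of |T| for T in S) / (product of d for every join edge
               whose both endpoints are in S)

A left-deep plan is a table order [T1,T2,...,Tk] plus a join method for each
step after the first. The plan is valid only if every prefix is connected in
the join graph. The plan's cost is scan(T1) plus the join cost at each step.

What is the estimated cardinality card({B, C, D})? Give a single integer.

Tables in S: B(80), C(40), D(250)
Edges inside S: D-C(d=2), D-B(d=50), C-B(d=80)
numerator = 80 * 40 * 250 = 800000
denominator = 2 * 50 * 80 = 8000
card(S) = 800000 / 8000 = 100

100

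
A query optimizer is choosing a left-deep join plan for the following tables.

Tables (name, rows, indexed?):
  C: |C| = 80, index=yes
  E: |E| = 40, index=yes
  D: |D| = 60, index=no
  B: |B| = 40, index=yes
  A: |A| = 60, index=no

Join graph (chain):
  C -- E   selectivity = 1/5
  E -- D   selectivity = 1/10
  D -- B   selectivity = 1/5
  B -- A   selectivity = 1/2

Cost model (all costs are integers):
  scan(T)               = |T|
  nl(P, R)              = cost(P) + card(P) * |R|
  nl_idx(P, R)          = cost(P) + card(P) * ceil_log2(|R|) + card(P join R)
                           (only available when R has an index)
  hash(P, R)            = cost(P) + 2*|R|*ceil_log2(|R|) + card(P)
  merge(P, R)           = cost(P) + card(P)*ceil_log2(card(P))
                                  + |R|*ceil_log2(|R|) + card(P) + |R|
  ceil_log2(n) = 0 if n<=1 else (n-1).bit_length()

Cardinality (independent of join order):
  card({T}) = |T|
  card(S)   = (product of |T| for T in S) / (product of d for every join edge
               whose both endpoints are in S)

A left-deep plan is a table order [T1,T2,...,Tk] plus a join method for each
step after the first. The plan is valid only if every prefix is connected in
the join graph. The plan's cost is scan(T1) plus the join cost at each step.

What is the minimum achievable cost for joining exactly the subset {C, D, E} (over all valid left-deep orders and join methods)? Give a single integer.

1960

Selinger DP over subsets of {C,D,E}:
  {C}: scan cost=80, card=80
  {E}: scan cost=40, card=40
  {D}: scan cost=60, card=60
  {CE}: card=640; try (E,hash)→640, (C,merge)→960, (C,nl_idx)→960, (E,merge)→1000, (E,nl_idx)→1200, (C,hash)→1200 …(+2); best=640 via (E,hash)
  {DE}: card=240; try (E,hash)→600, (E,nl_idx)→660, (D,merge)→740, (E,merge)→760, (D,hash)→800, (D,nl)→2440 …(+1); best=600 via (E,hash)
  {CDE}: card=3840; try (C,hash)→1960, (D,hash)→2000, (C,merge)→3400, (C,nl_idx)→6120, (D,merge)→8100, (C,nl)→19800 …(+1); best=1960 via (C,hash)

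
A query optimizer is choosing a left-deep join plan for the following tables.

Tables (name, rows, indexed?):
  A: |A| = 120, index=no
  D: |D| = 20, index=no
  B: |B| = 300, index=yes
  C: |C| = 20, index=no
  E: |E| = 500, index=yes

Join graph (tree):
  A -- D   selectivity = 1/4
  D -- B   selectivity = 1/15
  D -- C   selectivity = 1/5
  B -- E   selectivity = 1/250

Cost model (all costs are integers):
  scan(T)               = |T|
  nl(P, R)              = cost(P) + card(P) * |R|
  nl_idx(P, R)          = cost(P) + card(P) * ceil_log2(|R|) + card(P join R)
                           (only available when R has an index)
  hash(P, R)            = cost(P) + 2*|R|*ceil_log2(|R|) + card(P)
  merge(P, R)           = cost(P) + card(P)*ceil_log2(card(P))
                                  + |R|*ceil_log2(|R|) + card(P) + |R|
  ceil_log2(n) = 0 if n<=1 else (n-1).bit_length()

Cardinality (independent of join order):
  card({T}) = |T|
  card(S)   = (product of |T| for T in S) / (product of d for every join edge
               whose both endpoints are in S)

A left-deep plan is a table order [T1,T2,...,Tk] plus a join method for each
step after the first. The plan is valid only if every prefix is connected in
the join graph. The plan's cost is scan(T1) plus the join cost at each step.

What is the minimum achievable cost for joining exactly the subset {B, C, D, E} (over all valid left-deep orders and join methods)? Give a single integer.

Selinger DP over subsets of {B,C,D,E}:
  {D}: scan cost=20, card=20
  {B}: scan cost=300, card=300
  {C}: scan cost=20, card=20
  {E}: scan cost=500, card=500
  {BD}: card=400; try (B,nl_idx)→600, (D,hash)→800, (B,merge)→3140, (D,merge)→3420, (B,hash)→5440, (B,nl)→6020 …(+1); best=600 via (B,nl_idx)
  {CD}: card=80; try (D,hash)→240, (C,hash)→240, (D,merge)→260, (C,merge)→260, (D,nl)→420, (C,nl)→420; best=240 via (D,hash)
  {BE}: card=600; try (E,nl_idx)→3600, (B,nl_idx)→5600, (B,hash)→6400, (E,merge)→8300, (B,merge)→8500, (E,hash)→9600 …(+2); best=3600 via (E,nl_idx)
  {BCD}: card=1600; try (C,hash)→1200, (B,nl_idx)→2560, (B,merge)→3880, (C,merge)→4720, (B,hash)→5720, (C,nl)→8600 …(+1); best=1200 via (C,hash)
  {BDE}: card=800; try (D,hash)→4400, (E,nl_idx)→5000, (E,merge)→9600, (E,hash)→10000, (D,merge)→10320, (D,nl)→15600 …(+1); best=4400 via (D,hash)
  {BCDE}: card=3200; try (C,hash)→5400, (E,hash)→11800, (C,merge)→13320, (E,nl_idx)→18800, (C,nl)→20400, (E,merge)→25400 …(+1); best=5400 via (C,hash)

5400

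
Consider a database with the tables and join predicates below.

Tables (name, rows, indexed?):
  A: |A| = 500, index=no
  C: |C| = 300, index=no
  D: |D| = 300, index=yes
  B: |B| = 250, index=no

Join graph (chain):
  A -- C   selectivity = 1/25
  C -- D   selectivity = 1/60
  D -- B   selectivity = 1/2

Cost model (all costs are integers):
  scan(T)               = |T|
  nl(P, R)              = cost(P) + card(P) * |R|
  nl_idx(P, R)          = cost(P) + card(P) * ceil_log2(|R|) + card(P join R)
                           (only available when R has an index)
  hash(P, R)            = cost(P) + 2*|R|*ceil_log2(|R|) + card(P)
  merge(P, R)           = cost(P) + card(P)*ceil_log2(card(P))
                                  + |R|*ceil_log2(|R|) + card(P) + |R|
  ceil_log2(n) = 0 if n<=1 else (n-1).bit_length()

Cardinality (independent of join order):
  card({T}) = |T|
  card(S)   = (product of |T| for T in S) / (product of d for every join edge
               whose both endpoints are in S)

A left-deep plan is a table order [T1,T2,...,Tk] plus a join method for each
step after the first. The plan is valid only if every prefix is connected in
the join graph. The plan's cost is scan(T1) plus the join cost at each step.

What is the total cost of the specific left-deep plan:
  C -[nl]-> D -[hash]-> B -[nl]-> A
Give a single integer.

step 1: scan C: cost=300, card=300
step 2: join D via nl
    card(P join D) = 300*300/(60) = 1500
    cost = 300 + 300*300 = 90300
step 3: join B via hash
    card(P join B) = 1500*250/(2) = 187500
    cost = 90300 + 2*250*8 + 1500 = 95800
step 4: join A via nl
    card(P join A) = 187500*500/(25) = 3750000
    cost = 95800 + 187500*500 = 93845800

93845800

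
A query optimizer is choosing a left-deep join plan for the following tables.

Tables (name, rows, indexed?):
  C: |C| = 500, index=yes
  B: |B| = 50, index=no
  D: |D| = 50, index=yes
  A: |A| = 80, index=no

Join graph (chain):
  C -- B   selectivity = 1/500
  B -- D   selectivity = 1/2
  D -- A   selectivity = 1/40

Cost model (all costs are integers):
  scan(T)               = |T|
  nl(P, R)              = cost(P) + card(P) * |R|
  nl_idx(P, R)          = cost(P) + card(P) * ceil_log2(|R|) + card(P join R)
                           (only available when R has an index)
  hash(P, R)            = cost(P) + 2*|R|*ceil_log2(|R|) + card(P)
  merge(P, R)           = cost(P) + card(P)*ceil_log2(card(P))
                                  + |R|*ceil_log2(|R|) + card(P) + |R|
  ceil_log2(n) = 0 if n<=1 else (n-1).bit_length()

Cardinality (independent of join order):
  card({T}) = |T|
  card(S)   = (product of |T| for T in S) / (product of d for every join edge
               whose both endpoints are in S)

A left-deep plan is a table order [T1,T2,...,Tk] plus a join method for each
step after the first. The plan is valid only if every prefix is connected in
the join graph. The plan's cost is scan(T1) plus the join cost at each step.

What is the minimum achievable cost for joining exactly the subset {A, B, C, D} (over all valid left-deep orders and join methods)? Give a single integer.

3570

Selinger DP over subsets of {A,B,C,D}:
  {C}: scan cost=500, card=500
  {B}: scan cost=50, card=50
  {D}: scan cost=50, card=50
  {A}: scan cost=80, card=80
  {BC}: card=50; try (C,nl_idx)→550, (B,hash)→1600, (C,merge)→5400, (B,merge)→5850, (C,hash)→9100, (C,nl)→25050 …(+1); best=550 via (C,nl_idx)
  {BD}: card=1250; try (D,hash)→700, (B,hash)→700, (D,merge)→750, (B,merge)→750, (D,nl_idx)→1600, (D,nl)→2550 …(+1); best=700 via (D,hash)
  {AD}: card=100; try (D,nl_idx)→660, (D,hash)→760, (A,merge)→1040, (D,merge)→1070, (A,hash)→1220, (A,nl)→4050 …(+1); best=660 via (D,nl_idx)
  {BCD}: card=1250; try (D,hash)→1200, (D,merge)→1250, (D,nl_idx)→2100, (D,nl)→3050, (C,hash)→10950, (C,nl_idx)→13200 …(+2); best=1200 via (D,hash)
  {ABD}: card=2500; try (B,hash)→1360, (B,merge)→1810, (A,hash)→3070, (B,nl)→5660, (A,merge)→16340, (A,nl)→100700; best=1360 via (B,hash)
  {ABCD}: card=2500; try (A,hash)→3570, (C,hash)→12860, (A,merge)→16840, (C,nl_idx)→26360, (C,merge)→38860, (A,nl)→101200 …(+1); best=3570 via (A,hash)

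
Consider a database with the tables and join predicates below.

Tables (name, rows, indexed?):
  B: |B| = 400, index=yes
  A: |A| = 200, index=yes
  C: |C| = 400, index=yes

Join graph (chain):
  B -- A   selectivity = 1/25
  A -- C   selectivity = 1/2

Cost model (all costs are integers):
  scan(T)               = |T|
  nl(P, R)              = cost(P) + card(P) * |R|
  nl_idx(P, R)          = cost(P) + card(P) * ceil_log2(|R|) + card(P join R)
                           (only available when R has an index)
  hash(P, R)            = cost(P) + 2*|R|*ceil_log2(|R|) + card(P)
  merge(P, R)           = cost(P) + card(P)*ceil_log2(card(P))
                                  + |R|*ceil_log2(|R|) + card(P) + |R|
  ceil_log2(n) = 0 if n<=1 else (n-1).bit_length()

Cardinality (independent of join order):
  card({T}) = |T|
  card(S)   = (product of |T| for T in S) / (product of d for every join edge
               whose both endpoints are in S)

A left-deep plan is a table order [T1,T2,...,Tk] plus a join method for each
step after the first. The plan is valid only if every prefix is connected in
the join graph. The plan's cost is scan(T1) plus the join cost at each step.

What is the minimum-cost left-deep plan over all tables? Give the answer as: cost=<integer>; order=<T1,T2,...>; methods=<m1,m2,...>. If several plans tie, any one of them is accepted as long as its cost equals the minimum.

Selinger DP (subsets sized 1..n):
  {B}: scan cost=400, card=400
  {A}: scan cost=200, card=200
  {C}: scan cost=400, card=400
  {AB}: card=3200; try (A,hash)→4000, (B,nl_idx)→5200, (B,merge)→6000, (A,merge)→6200, (A,nl_idx)→6800, (B,hash)→7600 …(+2); best=4000 via (A,hash)
  {AC}: card=40000; try (A,hash)→4000, (C,merge)→6000, (A,merge)→6200, (C,hash)→7600, (C,nl_idx)→42000, (A,nl_idx)→43600 …(+2); best=4000 via (A,hash)
  {ABC}: card=640000; try (C,hash)→14400, (C,merge)→49600, (B,hash)→51200, (C,nl_idx)→672800, (B,merge)→688000, (B,nl_idx)→1004000 …(+2); best=14400 via (C,hash)

cost=14400; order=B,A,C; methods=hash,hash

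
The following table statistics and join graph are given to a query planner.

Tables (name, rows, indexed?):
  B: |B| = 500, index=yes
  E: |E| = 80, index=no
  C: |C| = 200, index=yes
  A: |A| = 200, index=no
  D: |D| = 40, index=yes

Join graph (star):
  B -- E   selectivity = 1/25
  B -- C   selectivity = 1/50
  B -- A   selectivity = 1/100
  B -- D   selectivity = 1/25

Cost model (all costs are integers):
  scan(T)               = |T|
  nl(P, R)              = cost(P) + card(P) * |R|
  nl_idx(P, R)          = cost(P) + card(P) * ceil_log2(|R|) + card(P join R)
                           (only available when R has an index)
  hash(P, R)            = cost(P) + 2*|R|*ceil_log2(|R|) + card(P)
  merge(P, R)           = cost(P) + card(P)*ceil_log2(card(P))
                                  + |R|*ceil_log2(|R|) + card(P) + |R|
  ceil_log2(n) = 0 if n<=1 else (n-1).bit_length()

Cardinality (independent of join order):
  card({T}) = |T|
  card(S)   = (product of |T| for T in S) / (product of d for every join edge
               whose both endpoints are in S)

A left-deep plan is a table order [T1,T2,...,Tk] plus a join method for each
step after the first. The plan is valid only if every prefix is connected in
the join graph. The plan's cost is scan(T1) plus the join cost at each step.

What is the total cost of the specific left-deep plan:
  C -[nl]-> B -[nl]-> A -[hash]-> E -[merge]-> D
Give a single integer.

697600

step 1: scan C: cost=200, card=200
step 2: join B via nl
    card(P join B) = 200*500/(50) = 2000
    cost = 200 + 200*500 = 100200
step 3: join A via nl
    card(P join A) = 2000*200/(100) = 4000
    cost = 100200 + 2000*200 = 500200
step 4: join E via hash
    card(P join E) = 4000*80/(25) = 12800
    cost = 500200 + 2*80*7 + 4000 = 505320
step 5: join D via merge
    card(P join D) = 12800*40/(25) = 20480
    cost = 505320 + 12800*14 + 40*6 + 12800 + 40 = 697600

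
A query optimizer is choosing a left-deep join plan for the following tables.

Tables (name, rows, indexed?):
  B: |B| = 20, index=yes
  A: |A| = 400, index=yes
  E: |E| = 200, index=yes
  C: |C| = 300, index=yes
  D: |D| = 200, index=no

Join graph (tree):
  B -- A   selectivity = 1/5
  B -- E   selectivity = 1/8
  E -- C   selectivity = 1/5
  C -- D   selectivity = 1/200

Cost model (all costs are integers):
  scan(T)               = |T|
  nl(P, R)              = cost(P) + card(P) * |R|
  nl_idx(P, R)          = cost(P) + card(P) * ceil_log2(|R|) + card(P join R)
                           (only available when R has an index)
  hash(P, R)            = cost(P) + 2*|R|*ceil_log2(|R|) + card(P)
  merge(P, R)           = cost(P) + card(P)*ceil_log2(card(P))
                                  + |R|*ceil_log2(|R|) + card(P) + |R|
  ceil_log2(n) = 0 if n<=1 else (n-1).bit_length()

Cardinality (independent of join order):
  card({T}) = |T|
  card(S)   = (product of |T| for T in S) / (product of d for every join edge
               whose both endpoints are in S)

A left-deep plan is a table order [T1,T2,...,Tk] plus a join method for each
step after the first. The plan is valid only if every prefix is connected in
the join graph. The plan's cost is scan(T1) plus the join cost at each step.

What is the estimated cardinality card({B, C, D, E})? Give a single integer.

30000

Tables in S: B(20), C(300), D(200), E(200)
Edges inside S: B-E(d=8), E-C(d=5), C-D(d=200)
numerator = 20 * 300 * 200 * 200 = 240000000
denominator = 8 * 5 * 200 = 8000
card(S) = 240000000 / 8000 = 30000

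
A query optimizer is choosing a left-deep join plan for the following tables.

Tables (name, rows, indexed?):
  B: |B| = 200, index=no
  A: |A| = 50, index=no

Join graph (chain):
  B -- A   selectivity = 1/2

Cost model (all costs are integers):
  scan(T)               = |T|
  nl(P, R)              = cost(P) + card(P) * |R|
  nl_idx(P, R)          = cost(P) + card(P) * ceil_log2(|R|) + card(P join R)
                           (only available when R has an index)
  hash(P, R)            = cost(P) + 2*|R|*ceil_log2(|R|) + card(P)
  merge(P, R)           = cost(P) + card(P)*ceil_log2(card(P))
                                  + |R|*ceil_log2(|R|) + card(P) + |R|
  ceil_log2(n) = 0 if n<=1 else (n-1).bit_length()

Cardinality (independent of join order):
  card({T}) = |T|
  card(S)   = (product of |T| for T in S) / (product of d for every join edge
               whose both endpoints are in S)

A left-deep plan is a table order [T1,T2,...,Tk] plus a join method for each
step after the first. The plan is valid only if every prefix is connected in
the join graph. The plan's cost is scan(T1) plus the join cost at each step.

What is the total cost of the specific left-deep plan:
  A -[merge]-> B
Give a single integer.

2200

step 1: scan A: cost=50, card=50
step 2: join B via merge
    card(P join B) = 50*200/(2) = 5000
    cost = 50 + 50*6 + 200*8 + 50 + 200 = 2200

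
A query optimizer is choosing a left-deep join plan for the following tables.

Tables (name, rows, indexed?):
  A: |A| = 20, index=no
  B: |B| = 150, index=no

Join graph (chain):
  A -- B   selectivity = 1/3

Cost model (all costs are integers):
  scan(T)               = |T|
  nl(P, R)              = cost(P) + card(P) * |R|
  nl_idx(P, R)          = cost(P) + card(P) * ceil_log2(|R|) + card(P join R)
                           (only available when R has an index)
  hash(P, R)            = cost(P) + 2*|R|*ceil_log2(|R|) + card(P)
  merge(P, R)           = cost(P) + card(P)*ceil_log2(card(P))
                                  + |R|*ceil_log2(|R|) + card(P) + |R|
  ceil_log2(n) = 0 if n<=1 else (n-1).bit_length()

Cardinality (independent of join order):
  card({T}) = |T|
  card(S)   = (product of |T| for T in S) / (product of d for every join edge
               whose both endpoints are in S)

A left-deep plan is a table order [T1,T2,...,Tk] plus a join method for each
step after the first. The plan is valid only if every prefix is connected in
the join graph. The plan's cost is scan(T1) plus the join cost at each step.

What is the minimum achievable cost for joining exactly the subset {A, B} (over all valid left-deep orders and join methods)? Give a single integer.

Selinger DP over subsets of {A,B}:
  {A}: scan cost=20, card=20
  {B}: scan cost=150, card=150
  {AB}: card=1000; try (A,hash)→500, (B,merge)→1490, (A,merge)→1620, (B,hash)→2440, (B,nl)→3020, (A,nl)→3150; best=500 via (A,hash)

500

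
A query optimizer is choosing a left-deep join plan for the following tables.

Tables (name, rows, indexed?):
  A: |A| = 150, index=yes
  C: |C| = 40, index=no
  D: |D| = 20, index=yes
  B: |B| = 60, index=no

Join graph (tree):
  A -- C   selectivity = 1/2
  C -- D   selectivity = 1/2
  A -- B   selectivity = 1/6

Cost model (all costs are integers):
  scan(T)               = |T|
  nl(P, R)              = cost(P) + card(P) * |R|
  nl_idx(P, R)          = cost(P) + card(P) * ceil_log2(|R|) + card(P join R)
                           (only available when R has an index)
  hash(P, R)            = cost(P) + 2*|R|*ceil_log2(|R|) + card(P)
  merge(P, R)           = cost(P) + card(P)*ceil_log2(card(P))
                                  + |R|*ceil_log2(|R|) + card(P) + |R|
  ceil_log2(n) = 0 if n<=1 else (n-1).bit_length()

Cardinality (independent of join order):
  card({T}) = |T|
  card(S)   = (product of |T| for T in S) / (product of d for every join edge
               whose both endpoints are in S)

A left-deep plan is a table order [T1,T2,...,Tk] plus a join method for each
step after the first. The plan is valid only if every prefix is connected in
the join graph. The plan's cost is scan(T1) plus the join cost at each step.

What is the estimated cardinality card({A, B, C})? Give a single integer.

30000

Tables in S: A(150), B(60), C(40)
Edges inside S: A-C(d=2), A-B(d=6)
numerator = 150 * 60 * 40 = 360000
denominator = 2 * 6 = 12
card(S) = 360000 / 12 = 30000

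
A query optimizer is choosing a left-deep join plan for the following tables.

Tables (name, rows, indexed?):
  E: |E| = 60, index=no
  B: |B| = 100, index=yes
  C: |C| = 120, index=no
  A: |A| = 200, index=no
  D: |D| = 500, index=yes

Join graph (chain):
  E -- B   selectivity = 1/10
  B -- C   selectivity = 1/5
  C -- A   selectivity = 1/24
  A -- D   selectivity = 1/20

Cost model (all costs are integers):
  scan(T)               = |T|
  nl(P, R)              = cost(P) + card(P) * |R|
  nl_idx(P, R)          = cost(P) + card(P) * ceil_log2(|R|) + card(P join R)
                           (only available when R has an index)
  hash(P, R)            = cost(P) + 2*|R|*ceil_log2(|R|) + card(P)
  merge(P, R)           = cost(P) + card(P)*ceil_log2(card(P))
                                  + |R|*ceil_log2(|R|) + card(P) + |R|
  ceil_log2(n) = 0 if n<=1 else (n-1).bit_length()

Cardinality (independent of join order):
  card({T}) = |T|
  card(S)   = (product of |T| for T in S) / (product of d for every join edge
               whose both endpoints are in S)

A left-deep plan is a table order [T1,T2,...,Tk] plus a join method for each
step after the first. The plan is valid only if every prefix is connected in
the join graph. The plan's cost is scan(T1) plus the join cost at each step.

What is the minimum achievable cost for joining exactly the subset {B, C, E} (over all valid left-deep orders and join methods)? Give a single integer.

Selinger DP over subsets of {B,C,E}:
  {E}: scan cost=60, card=60
  {B}: scan cost=100, card=100
  {C}: scan cost=120, card=120
  {BE}: card=600; try (E,hash)→920, (B,nl_idx)→1080, (B,merge)→1280, (E,merge)→1320, (B,hash)→1520, (B,nl)→6060 …(+1); best=920 via (E,hash)
  {BC}: card=2400; try (B,hash)→1640, (C,merge)→1860, (C,hash)→1880, (B,merge)→1880, (B,nl_idx)→3360, (C,nl)→12100 …(+1); best=1640 via (B,hash)
  {BCE}: card=14400; try (C,hash)→3200, (E,hash)→4760, (C,merge)→8480, (E,merge)→33260, (C,nl)→72920, (E,nl)→145640; best=3200 via (C,hash)

3200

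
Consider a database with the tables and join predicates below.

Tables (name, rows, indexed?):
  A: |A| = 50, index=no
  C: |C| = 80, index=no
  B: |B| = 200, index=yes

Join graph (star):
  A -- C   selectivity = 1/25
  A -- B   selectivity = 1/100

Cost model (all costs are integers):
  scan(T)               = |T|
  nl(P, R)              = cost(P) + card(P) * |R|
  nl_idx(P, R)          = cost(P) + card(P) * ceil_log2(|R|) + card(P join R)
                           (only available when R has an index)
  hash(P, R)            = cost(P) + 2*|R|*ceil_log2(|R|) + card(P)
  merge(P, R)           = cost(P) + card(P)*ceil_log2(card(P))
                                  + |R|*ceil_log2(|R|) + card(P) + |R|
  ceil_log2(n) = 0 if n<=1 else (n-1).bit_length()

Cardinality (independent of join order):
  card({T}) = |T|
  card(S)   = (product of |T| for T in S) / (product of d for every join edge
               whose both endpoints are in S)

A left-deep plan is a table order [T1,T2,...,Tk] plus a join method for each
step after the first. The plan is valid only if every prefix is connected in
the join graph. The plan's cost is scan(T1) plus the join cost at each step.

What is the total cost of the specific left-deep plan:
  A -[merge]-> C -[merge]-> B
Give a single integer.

step 1: scan A: cost=50, card=50
step 2: join C via merge
    card(P join C) = 50*80/(25) = 160
    cost = 50 + 50*6 + 80*7 + 50 + 80 = 1040
step 3: join B via merge
    card(P join B) = 160*200/(100) = 320
    cost = 1040 + 160*8 + 200*8 + 160 + 200 = 4280

4280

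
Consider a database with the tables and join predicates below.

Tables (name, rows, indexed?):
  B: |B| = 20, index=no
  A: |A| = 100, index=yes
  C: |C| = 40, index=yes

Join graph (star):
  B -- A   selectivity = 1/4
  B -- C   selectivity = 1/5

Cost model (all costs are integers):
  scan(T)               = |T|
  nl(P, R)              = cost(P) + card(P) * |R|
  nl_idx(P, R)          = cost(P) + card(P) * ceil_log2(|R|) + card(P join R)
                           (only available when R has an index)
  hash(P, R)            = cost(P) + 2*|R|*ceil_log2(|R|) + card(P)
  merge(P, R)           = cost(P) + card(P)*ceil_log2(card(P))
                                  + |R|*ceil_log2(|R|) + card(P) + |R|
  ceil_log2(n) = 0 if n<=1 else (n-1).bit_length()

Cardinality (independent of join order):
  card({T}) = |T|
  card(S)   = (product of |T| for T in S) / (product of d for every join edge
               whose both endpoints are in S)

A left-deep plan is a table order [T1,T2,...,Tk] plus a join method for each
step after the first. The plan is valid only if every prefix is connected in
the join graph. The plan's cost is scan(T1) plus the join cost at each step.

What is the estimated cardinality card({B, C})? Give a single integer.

160

Tables in S: B(20), C(40)
Edges inside S: B-C(d=5)
numerator = 20 * 40 = 800
denominator = 5 = 5
card(S) = 800 / 5 = 160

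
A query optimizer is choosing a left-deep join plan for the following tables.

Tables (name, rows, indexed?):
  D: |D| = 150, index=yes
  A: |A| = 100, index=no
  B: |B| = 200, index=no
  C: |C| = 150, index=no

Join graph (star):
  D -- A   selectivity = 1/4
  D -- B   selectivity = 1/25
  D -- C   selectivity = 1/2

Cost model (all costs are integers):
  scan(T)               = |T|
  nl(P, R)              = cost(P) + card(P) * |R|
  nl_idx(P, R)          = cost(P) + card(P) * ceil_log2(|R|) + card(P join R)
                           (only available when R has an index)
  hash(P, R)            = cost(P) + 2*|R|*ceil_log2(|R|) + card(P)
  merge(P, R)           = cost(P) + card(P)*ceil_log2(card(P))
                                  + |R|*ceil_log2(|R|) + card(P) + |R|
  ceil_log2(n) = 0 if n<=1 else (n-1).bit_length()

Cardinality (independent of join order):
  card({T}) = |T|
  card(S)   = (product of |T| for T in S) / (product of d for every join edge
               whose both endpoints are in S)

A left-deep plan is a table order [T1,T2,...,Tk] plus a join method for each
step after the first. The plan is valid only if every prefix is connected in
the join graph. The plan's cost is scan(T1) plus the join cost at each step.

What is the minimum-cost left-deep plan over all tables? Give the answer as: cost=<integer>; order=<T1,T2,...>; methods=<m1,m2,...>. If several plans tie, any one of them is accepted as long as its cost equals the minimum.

Selinger DP (subsets sized 1..n):
  {D}: scan cost=150, card=150
  {A}: scan cost=100, card=100
  {B}: scan cost=200, card=200
  {C}: scan cost=150, card=150
  {AD}: card=3750; try (A,hash)→1700, (D,merge)→2250, (A,merge)→2300, (D,hash)→2600, (D,nl_idx)→4650, (D,nl)→15100 …(+1); best=1700 via (A,hash)
  {BD}: card=1200; try (D,hash)→2800, (D,nl_idx)→3000, (B,merge)→3300, (D,merge)→3350, (B,hash)→3500, (B,nl)→30150 …(+1); best=2800 via (D,hash)
  {CD}: card=11250; try (D,hash)→2700, (C,hash)→2700, (D,merge)→2850, (C,merge)→2850, (D,nl_idx)→12600, (D,nl)→22650 …(+1); best=2700 via (D,hash)
  {ABD}: card=30000; try (A,hash)→5400, (B,hash)→8650, (A,merge)→18000, (B,merge)→52250, (A,nl)→122800, (B,nl)→751700; best=5400 via (A,hash)
  {ACD}: card=281250; try (C,hash)→7850, (A,hash)→15350, (C,merge)→51800, (A,merge)→172250, (C,nl)→564200, (A,nl)→1127700; best=7850 via (C,hash)
  {BCD}: card=90000; try (C,hash)→6400, (B,hash)→17150, (C,merge)→18550, (B,merge)→173250, (C,nl)→182800, (B,nl)→2252700; best=6400 via (C,hash)
  {ABCD}: card=2250000; try (C,hash)→37800, (A,hash)→97800, (B,hash)→292300, (C,merge)→486750, (A,merge)→1627200, (C,nl)→4505400 …(+3); best=37800 via (C,hash)

cost=37800; order=B,D,A,C; methods=hash,hash,hash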